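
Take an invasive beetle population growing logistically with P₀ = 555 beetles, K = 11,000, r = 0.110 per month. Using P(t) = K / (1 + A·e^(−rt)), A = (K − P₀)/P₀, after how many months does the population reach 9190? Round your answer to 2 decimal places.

t ≈ 41.45 months

A = (11000 − 555)/555 = 18.81982
9190 = 11000/(1 + 18.81982·e^(−0.11t)) → 1 + 18.81982·e^(−0.11t) = 1.19695
e^(−0.11t) = 0.010465 → t = ln(95.55478)/0.11 = 4.5597/0.11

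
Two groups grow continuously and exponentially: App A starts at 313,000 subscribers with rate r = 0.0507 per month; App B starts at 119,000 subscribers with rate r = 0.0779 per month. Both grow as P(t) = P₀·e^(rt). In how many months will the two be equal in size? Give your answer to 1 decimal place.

313000·e^(0.0507t) = 119000·e^(0.0779t)
313000/119000 = e^((0.0779 − 0.0507)t) → ln(2.63025) = 0.0272·t
t = 0.96708 / 0.0272

t ≈ 35.6 months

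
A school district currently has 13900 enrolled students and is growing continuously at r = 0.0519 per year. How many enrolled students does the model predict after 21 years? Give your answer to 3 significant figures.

P(21) = 13900 · e^(0.0519·21) = 13900 · e^(1.0899)
= 13900 · 2.97398 ≈ 41338.28

≈ 41,300 enrolled students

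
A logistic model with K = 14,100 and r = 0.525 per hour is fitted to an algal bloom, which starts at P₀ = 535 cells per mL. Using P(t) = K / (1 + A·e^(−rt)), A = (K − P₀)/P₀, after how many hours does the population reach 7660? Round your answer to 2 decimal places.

t ≈ 6.49 hours

A = (14100 − 535)/535 = 25.35514
7660 = 14100/(1 + 25.35514·e^(−0.525t)) → 1 + 25.35514·e^(−0.525t) = 1.84073
e^(−0.525t) = 0.033158 → t = ln(30.15844)/0.525 = 3.40646/0.525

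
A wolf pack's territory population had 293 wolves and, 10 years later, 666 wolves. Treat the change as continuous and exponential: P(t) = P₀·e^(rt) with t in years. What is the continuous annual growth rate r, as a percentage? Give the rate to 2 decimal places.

r ≈ 8.21% per year

666 = 293 · e^(r·10)
e^(10r) = 666/293 = 2.27304
r = ln(2.27304) / 10 = 0.82112 / 10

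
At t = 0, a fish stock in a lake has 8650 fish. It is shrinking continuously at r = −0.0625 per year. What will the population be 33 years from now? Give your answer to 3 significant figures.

≈ 1,100 fish

P(33) = 8650 · e^(-0.0625·33) = 8650 · e^(-2.0625)
= 8650 · 0.12714 ≈ 1099.72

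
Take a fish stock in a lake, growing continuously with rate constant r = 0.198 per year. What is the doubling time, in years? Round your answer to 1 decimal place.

doubling time = ln(2) / |r| = 0.69315 / 0.198

doubling time ≈ 3.5 years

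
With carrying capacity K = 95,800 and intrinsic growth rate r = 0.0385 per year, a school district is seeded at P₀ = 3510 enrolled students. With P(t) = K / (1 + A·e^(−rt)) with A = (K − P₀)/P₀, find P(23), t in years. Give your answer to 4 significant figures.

≈ 8,087 enrolled students

A = (95800 − 3510)/3510 = 26.29345
P(23) = 95800 / (1 + 26.29345·e^(−0.0385·23)) = 95800 / (1 + 26.29345·0.412508)
= 95800 / 11.84625 ≈ 8086.94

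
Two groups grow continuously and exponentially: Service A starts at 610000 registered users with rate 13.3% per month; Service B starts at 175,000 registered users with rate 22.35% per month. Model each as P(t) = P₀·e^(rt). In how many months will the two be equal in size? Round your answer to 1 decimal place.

t ≈ 13.8 months

610000·e^(0.133t) = 175000·e^(0.2235t)
610000/175000 = e^((0.2235 − 0.133)t) → ln(3.48571) = 0.0905·t
t = 1.24867 / 0.0905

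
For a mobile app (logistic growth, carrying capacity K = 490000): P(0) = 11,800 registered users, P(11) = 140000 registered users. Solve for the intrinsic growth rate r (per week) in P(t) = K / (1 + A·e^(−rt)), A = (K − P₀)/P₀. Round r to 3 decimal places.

r ≈ 0.253 per week

A = (490000 − 11800)/11800 = 40.52542
140000 = 490000/(1 + 40.52542·e^(−r·11)) → e^(−11r) = (3.5 − 1)/40.52542 = 0.06169
r = −ln(0.06169)/11 = 2.78564/11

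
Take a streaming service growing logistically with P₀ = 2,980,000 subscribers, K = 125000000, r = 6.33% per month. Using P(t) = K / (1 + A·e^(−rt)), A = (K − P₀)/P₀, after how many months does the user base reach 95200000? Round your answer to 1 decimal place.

A = (125000000 − 2980000)/2980000 = 40.94631
95200000 = 125000000/(1 + 40.94631·e^(−0.0633t)) → 1 + 40.94631·e^(−0.0633t) = 1.31303
e^(−0.0633t) = 0.007645 → t = ln(130.80834)/0.0633 = 4.87373/0.0633

t ≈ 77.0 months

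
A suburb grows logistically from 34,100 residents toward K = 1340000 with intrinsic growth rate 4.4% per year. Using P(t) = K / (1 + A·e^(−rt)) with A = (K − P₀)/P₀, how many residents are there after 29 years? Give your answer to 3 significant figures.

A = (1340000 − 34100)/34100 = 38.29619
P(29) = 1340000 / (1 + 38.29619·e^(−0.044·29)) = 1340000 / (1 + 38.29619·0.279152)
= 1340000 / 11.69045 ≈ 114623.52

≈ 115,000 residents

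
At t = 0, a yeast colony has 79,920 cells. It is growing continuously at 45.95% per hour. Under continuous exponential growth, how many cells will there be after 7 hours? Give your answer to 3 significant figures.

P(7) = 79920 · e^(0.4595·7) = 79920 · e^(3.2165)
= 79920 · 24.94067 ≈ 1993258.74

≈ 1,990,000 cells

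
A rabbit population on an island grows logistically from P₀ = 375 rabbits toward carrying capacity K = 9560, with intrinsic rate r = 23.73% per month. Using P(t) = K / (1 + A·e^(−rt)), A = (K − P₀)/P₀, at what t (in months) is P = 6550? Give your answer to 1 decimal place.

A = (9560 − 375)/375 = 24.49333
6550 = 9560/(1 + 24.49333·e^(−0.2373t)) → 1 + 24.49333·e^(−0.2373t) = 1.45954
e^(−0.2373t) = 0.018762 → t = ln(53.29945)/0.2373 = 3.97593/0.2373

t ≈ 16.8 months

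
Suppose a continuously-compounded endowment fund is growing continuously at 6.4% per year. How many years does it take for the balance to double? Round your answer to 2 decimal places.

doubling time = ln(2) / |r| = 0.69315 / 0.064

doubling time ≈ 10.83 years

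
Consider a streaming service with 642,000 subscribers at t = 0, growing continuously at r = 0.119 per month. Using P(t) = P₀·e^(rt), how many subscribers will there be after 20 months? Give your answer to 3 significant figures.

≈ 6,940,000 subscribers

P(20) = 642000 · e^(0.119·20) = 642000 · e^(2.38)
= 642000 · 10.8049 ≈ 6936747.64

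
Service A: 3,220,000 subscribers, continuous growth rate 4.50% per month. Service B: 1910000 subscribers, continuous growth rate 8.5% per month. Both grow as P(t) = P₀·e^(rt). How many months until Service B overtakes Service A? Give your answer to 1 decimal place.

3220000·e^(0.045t) = 1910000·e^(0.085t)
3220000/1910000 = e^((0.085 − 0.045)t) → ln(1.68586) = 0.04·t
t = 0.52228 / 0.04

t ≈ 13.1 months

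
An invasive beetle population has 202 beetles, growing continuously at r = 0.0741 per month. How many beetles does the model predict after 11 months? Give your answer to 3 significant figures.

≈ 456 beetles

P(11) = 202 · e^(0.0741·11) = 202 · e^(0.8151)
= 202 · 2.2594 ≈ 456.4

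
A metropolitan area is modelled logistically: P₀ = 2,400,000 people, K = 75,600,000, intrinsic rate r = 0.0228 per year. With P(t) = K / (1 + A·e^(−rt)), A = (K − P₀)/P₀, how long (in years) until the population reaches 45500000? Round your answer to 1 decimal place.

t ≈ 168.0 years

A = (75600000 − 2400000)/2400000 = 30.5
45500000 = 75600000/(1 + 30.5·e^(−0.0228t)) → 1 + 30.5·e^(−0.0228t) = 1.66154
e^(−0.0228t) = 0.02169 → t = ln(46.10465)/0.0228 = 3.83091/0.0228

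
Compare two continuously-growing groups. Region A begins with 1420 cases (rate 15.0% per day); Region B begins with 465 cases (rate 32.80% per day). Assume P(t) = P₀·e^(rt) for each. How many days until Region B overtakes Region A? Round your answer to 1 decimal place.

t ≈ 6.3 days

1420·e^(0.15t) = 465·e^(0.328t)
1420/465 = e^((0.328 − 0.15)t) → ln(3.05376) = 0.178·t
t = 1.11637 / 0.178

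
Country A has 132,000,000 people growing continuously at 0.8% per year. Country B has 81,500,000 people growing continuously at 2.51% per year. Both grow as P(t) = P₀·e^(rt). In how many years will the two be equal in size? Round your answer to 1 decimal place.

132000000·e^(0.008t) = 81500000·e^(0.0251t)
132000000/81500000 = e^((0.0251 − 0.008)t) → ln(1.61963) = 0.0171·t
t = 0.4822 / 0.0171

t ≈ 28.2 years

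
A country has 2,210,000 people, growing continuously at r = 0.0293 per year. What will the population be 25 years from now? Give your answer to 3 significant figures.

≈ 4,600,000 people

P(25) = 2210000 · e^(0.0293·25) = 2210000 · e^(0.7325)
= 2210000 · 2.08027 ≈ 4597407.31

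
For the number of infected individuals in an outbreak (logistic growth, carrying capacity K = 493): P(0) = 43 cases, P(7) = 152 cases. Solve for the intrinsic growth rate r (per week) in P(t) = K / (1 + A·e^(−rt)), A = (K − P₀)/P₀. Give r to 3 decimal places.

A = (493 − 43)/43 = 10.46512
152 = 493/(1 + 10.46512·e^(−r·7)) → e^(−7r) = (3.24342 − 1)/10.46512 = 0.214371
r = −ln(0.214371)/7 = 1.54005/7

r ≈ 0.220 per week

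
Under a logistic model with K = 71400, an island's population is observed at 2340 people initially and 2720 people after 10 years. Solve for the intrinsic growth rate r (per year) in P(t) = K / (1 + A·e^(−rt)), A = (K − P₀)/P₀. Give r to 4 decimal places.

A = (71400 − 2340)/2340 = 29.51282
2720 = 71400/(1 + 29.51282·e^(−r·10)) → e^(−10r) = (26.25 − 1)/29.51282 = 0.85556
r = −ln(0.85556)/10 = 0.156/10

r ≈ 0.0156 per year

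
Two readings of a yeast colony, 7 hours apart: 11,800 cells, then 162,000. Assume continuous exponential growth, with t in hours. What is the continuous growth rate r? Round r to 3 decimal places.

162000 = 11800 · e^(r·7)
e^(7r) = 162000/11800 = 13.72881
r = ln(13.72881) / 7 = 2.6195 / 7

r ≈ 0.374 per hour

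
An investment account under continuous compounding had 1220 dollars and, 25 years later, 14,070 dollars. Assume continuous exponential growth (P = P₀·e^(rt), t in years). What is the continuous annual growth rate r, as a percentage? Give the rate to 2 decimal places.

r ≈ 9.78% per year

14070 = 1220 · e^(r·25)
e^(25r) = 14070/1220 = 11.53279
r = ln(11.53279) / 25 = 2.44519 / 25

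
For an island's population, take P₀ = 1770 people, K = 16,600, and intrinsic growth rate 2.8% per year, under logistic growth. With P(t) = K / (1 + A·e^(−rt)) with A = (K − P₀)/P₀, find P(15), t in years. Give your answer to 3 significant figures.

≈ 2,550 people

A = (16600 − 1770)/1770 = 8.37853
P(15) = 16600 / (1 + 8.37853·e^(−0.028·15)) = 16600 / (1 + 8.37853·0.657047)
= 16600 / 6.50509 ≈ 2551.85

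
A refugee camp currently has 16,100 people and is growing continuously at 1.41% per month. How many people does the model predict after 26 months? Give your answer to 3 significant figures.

P(26) = 16100 · e^(0.0141·26) = 16100 · e^(0.3666)
= 16100 · 1.44282 ≈ 23229.41

≈ 23,200 people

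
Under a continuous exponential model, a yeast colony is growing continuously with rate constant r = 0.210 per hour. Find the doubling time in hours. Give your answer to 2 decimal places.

doubling time ≈ 3.30 hours

doubling time = ln(2) / |r| = 0.69315 / 0.21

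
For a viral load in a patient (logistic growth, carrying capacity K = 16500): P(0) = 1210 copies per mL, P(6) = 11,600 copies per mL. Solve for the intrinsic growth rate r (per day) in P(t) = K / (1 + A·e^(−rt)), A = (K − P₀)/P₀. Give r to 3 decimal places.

r ≈ 0.566 per day

A = (16500 − 1210)/1210 = 12.63636
11600 = 16500/(1 + 12.63636·e^(−r·6)) → e^(−6r) = (1.42241 − 1)/12.63636 = 0.033428
r = −ln(0.033428)/6 = 3.39835/6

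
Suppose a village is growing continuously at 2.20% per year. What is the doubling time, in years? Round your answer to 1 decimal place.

doubling time ≈ 31.5 years

doubling time = ln(2) / |r| = 0.69315 / 0.022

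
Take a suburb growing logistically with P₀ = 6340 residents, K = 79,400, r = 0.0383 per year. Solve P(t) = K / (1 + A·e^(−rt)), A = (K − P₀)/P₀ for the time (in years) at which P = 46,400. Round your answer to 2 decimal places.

t ≈ 72.72 years

A = (79400 − 6340)/6340 = 11.52366
46400 = 79400/(1 + 11.52366·e^(−0.0383t)) → 1 + 11.52366·e^(−0.0383t) = 1.71121
e^(−0.0383t) = 0.061717 → t = ln(16.20296)/0.0383 = 2.78519/0.0383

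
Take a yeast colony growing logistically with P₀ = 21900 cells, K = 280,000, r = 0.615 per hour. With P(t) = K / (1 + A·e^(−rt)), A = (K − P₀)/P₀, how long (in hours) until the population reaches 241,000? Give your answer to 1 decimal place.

A = (280000 − 21900)/21900 = 11.78539
241000 = 280000/(1 + 11.78539·e^(−0.615t)) → 1 + 11.78539·e^(−0.615t) = 1.16183
e^(−0.615t) = 0.013731 → t = ln(72.82765)/0.615 = 4.2881/0.615

t ≈ 7.0 hours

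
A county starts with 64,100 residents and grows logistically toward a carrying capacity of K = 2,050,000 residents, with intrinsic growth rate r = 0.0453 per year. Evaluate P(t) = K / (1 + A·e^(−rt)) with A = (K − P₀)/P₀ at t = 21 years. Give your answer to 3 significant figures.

≈ 158,000 residents

A = (2050000 − 64100)/64100 = 30.98128
P(21) = 2050000 / (1 + 30.98128·e^(−0.0453·21)) = 2050000 / (1 + 30.98128·0.386239)
= 2050000 / 12.96617 ≈ 158103.8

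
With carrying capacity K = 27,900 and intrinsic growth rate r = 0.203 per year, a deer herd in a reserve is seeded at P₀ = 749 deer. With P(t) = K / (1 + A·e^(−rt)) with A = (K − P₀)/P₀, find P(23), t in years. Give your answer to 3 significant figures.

≈ 20,800 deer

A = (27900 − 749)/749 = 36.24967
P(23) = 27900 / (1 + 36.24967·e^(−0.203·23)) = 27900 / (1 + 36.24967·0.009382)
= 27900 / 1.34008 ≈ 20819.63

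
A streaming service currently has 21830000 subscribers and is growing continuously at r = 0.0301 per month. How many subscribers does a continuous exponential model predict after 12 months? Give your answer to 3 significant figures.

≈ 31,300,000 subscribers

P(12) = 21830000 · e^(0.0301·12) = 21830000 · e^(0.3612)
= 21830000 · 1.43505 ≈ 31327151.15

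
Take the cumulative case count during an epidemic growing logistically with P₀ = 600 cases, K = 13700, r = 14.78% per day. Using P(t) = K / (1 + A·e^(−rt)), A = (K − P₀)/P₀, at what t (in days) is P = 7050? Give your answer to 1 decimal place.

A = (13700 − 600)/600 = 21.83333
7050 = 13700/(1 + 21.83333·e^(−0.1478t)) → 1 + 21.83333·e^(−0.1478t) = 1.94326
e^(−0.1478t) = 0.043203 → t = ln(23.14662)/0.1478 = 3.14185/0.1478

t ≈ 21.3 days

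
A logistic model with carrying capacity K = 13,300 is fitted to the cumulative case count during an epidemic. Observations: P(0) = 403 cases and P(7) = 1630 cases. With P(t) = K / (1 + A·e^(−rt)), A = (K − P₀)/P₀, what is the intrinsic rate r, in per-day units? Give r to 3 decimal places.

A = (13300 − 403)/403 = 32.00248
1630 = 13300/(1 + 32.00248·e^(−r·7)) → e^(−7r) = (8.15951 − 1)/32.00248 = 0.223717
r = −ln(0.223717)/7 = 1.49737/7

r ≈ 0.214 per day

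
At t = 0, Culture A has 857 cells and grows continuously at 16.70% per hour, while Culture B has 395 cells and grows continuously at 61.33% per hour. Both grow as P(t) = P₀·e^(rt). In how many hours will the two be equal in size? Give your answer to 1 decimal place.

t ≈ 1.7 hours

857·e^(0.167t) = 395·e^(0.6133t)
857/395 = e^((0.6133 − 0.167)t) → ln(2.16962) = 0.4463·t
t = 0.77455 / 0.4463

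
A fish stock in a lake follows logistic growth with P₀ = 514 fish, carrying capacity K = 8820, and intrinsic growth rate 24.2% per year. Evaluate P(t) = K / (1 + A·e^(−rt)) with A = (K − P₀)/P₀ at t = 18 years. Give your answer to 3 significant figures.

≈ 7,310 fish

A = (8820 − 514)/514 = 16.15953
P(18) = 8820 / (1 + 16.15953·e^(−0.242·18)) = 8820 / (1 + 16.15953·0.01283)
= 8820 / 1.20732 ≈ 7305.43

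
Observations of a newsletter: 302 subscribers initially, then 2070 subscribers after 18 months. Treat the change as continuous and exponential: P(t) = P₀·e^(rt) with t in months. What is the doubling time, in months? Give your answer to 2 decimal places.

doubling time ≈ 6.48 months

r = ln(2070/302) / 18 = ln(6.8543) / 18 ≈ 0.106938 per month
doubling time = ln 2 / |r| = 0.69315 / 0.106938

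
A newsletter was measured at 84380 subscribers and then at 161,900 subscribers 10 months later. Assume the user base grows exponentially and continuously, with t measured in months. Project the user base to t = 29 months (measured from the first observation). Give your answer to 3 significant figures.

≈ 558,000 subscribers

r = ln(161900/84380) / 10 ≈ 0.065165 per month
P(29) = 84380 · e^(0.065165·29) = 84380 · 6.61792 ≈ 558419.75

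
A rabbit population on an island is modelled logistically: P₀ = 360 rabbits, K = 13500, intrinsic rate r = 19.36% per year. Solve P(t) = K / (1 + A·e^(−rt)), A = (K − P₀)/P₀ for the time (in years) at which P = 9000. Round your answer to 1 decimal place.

A = (13500 − 360)/360 = 36.5
9000 = 13500/(1 + 36.5·e^(−0.1936t)) → 1 + 36.5·e^(−0.1936t) = 1.5
e^(−0.1936t) = 0.013699 → t = ln(73)/0.1936 = 4.29046/0.1936

t ≈ 22.2 years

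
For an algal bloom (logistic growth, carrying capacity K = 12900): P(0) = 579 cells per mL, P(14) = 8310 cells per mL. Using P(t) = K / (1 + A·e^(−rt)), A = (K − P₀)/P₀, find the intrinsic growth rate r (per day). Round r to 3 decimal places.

r ≈ 0.261 per day

A = (12900 − 579)/579 = 21.27979
8310 = 12900/(1 + 21.27979·e^(−r·14)) → e^(−14r) = (1.55235 − 1)/21.27979 = 0.025956
r = −ln(0.025956)/14 = 3.65134/14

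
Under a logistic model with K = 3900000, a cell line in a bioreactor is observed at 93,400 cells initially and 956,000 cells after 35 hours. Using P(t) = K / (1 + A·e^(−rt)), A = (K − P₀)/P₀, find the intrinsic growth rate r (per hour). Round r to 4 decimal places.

r ≈ 0.0738 per hour

A = (3900000 − 93400)/93400 = 40.75589
956000 = 3900000/(1 + 40.75589·e^(−r·35)) → e^(−35r) = (4.0795 − 1)/40.75589 = 0.07556
r = −ln(0.07556)/35 = 2.58283/35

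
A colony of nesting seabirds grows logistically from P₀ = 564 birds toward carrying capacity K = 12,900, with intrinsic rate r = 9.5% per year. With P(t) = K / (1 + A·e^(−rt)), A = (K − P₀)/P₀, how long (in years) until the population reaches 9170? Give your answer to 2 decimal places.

t ≈ 41.94 years

A = (12900 − 564)/564 = 21.87234
9170 = 12900/(1 + 21.87234·e^(−0.095t)) → 1 + 21.87234·e^(−0.095t) = 1.40676
e^(−0.095t) = 0.018597 → t = ln(53.77195)/0.095 = 3.98475/0.095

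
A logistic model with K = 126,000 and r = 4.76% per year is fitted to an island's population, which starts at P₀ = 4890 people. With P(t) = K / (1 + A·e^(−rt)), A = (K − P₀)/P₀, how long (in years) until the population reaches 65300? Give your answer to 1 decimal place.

t ≈ 69.0 years

A = (126000 − 4890)/4890 = 24.76687
65300 = 126000/(1 + 24.76687·e^(−0.0476t)) → 1 + 24.76687·e^(−0.0476t) = 1.92956
e^(−0.0476t) = 0.037532 → t = ln(26.64377)/0.0476 = 3.28256/0.0476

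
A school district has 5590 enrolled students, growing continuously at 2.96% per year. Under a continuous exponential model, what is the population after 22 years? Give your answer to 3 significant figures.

P(22) = 5590 · e^(0.0296·22) = 5590 · e^(0.6512)
= 5590 · 1.91784 ≈ 10720.73

≈ 10,700 enrolled students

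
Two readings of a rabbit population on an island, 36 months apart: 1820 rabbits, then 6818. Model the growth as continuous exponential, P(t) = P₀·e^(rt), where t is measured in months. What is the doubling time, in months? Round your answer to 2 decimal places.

doubling time ≈ 18.89 months

r = ln(6818/1820) / 36 = ln(3.74615) / 36 ≈ 0.036687 per month
doubling time = ln 2 / |r| = 0.69315 / 0.036687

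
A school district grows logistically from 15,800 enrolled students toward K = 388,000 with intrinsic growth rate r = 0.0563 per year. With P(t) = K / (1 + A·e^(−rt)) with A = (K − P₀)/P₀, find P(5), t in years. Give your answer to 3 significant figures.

A = (388000 − 15800)/15800 = 23.55696
P(5) = 388000 / (1 + 23.55696·e^(−0.0563·5)) = 388000 / (1 + 23.55696·0.754651)
= 388000 / 18.77728 ≈ 20663.27

≈ 20,700 enrolled students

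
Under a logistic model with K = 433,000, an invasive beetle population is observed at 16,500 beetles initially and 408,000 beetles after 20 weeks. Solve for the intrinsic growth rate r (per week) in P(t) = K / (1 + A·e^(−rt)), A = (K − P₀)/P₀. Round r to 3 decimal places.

r ≈ 0.301 per week

A = (433000 − 16500)/16500 = 25.24242
408000 = 433000/(1 + 25.24242·e^(−r·20)) → e^(−20r) = (1.06127 − 1)/25.24242 = 0.002427
r = −ln(0.002427)/20 = 6.02092/20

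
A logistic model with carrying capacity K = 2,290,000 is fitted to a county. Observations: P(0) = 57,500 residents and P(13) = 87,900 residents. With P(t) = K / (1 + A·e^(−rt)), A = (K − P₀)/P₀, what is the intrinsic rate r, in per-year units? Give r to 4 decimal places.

r ≈ 0.0337 per year

A = (2290000 − 57500)/57500 = 38.82609
87900 = 2290000/(1 + 38.82609·e^(−r·13)) → e^(−13r) = (26.05233 − 1)/38.82609 = 0.645245
r = −ln(0.645245)/13 = 0.43813/13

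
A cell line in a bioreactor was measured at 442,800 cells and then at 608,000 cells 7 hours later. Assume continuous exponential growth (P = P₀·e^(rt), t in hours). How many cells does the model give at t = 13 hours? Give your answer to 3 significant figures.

r = ln(608000/442800) / 7 ≈ 0.045294 per hour
P(13) = 442800 · e^(0.045294·13) = 442800 · 1.80186 ≈ 797863.68

≈ 798,000 cells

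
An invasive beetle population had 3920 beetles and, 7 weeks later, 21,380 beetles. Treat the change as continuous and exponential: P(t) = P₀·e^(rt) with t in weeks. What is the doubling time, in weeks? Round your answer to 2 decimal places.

r = ln(21380/3920) / 7 = ln(5.45408) / 7 ≈ 0.242338 per week
doubling time = ln 2 / |r| = 0.69315 / 0.242338

doubling time ≈ 2.86 weeks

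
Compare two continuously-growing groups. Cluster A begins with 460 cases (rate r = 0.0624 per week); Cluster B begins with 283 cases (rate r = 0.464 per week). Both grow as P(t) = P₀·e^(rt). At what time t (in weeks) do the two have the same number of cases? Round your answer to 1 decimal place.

t ≈ 1.2 weeks

460·e^(0.0624t) = 283·e^(0.464t)
460/283 = e^((0.464 − 0.0624)t) → ln(1.62544) = 0.4016·t
t = 0.48578 / 0.4016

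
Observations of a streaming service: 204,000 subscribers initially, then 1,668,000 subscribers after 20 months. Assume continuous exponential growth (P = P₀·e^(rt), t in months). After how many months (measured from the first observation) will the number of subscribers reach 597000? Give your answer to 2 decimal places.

r = ln(1668000/204000) / 20 ≈ 0.105063 per month
t = ln(597000/204000) / r = 1.0738 / 0.105063 ≈ 10.221

t ≈ 10.22 months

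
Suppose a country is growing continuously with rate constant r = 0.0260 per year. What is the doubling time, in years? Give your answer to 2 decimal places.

doubling time = ln(2) / |r| = 0.69315 / 0.026

doubling time ≈ 26.66 years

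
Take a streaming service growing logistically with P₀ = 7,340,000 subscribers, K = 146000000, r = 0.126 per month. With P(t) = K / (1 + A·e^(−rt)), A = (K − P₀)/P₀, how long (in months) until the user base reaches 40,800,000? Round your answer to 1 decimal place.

A = (146000000 − 7340000)/7340000 = 18.89101
40800000 = 146000000/(1 + 18.89101·e^(−0.126t)) → 1 + 18.89101·e^(−0.126t) = 3.57843
e^(−0.126t) = 0.13649 → t = ln(7.32655)/0.126 = 1.9915/0.126

t ≈ 15.8 months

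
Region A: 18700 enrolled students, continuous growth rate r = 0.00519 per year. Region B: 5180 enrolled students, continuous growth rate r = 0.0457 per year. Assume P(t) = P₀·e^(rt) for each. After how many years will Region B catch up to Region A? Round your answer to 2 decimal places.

t ≈ 31.69 years

18700·e^(0.00519t) = 5180·e^(0.0457t)
18700/5180 = e^((0.0457 − 0.00519)t) → ln(3.61004) = 0.04051·t
t = 1.28372 / 0.04051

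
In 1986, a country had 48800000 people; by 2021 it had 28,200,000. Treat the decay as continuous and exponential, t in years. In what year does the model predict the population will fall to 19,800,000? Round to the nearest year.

r = ln(28200000/48800000) / 35 = -0.54841/35 ≈ -0.015669 per year
t = ln(19800000/48800000) / r = -0.90205/-0.015669 ≈ 57.57 years after 1986

year 2044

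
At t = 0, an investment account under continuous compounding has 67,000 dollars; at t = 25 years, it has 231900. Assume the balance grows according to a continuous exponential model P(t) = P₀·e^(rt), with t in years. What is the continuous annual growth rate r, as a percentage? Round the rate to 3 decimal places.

r ≈ 4.966% per year

231900 = 67000 · e^(r·25)
e^(25r) = 231900/67000 = 3.46119
r = ln(3.46119) / 25 = 1.24161 / 25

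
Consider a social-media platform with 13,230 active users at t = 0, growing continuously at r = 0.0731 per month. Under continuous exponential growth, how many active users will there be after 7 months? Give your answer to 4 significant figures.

≈ 22,070 active users

P(7) = 13230 · e^(0.0731·7) = 13230 · e^(0.5117)
= 13230 · 1.66812 ≈ 22069.29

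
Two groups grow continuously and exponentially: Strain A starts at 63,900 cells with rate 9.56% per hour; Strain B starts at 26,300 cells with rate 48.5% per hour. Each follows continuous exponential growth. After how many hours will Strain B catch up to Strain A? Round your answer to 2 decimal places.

t ≈ 2.28 hours

63900·e^(0.0956t) = 26300·e^(0.485t)
63900/26300 = e^((0.485 − 0.0956)t) → ln(2.42966) = 0.3894·t
t = 0.88775 / 0.3894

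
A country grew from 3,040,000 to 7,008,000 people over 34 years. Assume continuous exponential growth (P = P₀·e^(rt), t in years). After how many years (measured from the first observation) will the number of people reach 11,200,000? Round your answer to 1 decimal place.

r = ln(7008000/3040000) / 34 ≈ 0.024565 per year
t = ln(11200000/3040000) / r = 1.30406 / 0.024565 ≈ 53.087

t ≈ 53.1 years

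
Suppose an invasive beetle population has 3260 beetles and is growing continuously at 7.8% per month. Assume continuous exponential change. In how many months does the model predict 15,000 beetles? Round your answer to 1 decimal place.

15000 = 3260 · e^(0.078·t)
t = ln(15000/3260) / 0.078 = ln(4.60123) / 0.078 = 1.52632 / 0.078

t ≈ 19.6 months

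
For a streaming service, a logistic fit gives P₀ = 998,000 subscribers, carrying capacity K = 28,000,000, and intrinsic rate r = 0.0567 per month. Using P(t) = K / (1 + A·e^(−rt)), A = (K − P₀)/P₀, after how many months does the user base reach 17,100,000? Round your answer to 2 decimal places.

t ≈ 66.11 months

A = (28000000 − 998000)/998000 = 27.05611
17100000 = 28000000/(1 + 27.05611·e^(−0.0567t)) → 1 + 27.05611·e^(−0.0567t) = 1.63743
e^(−0.0567t) = 0.023559 → t = ln(42.44583)/0.0567 = 3.74823/0.0567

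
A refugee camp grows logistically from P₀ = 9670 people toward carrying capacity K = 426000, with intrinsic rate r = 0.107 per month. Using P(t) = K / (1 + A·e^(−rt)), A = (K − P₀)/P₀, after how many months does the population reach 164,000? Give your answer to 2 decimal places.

A = (426000 − 9670)/9670 = 43.05377
164000 = 426000/(1 + 43.05377·e^(−0.107t)) → 1 + 43.05377·e^(−0.107t) = 2.59756
e^(−0.107t) = 0.037106 → t = ln(26.94969)/0.107 = 3.29397/0.107

t ≈ 30.78 months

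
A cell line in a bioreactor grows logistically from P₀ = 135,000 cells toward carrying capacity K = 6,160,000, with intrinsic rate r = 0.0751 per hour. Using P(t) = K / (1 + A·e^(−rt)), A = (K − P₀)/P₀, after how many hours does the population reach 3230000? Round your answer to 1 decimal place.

t ≈ 51.9 hours

A = (6160000 − 135000)/135000 = 44.62963
3230000 = 6160000/(1 + 44.62963·e^(−0.0751t)) → 1 + 44.62963·e^(−0.0751t) = 1.90712
e^(−0.0751t) = 0.020326 → t = ln(49.19922)/0.0751 = 3.89588/0.0751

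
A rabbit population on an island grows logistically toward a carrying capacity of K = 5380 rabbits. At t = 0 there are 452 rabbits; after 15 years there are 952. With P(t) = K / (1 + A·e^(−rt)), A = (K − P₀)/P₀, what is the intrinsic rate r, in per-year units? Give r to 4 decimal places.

r ≈ 0.0568 per year

A = (5380 − 452)/452 = 10.90265
952 = 5380/(1 + 10.90265·e^(−r·15)) → e^(−15r) = (5.65126 − 1)/10.90265 = 0.426617
r = −ln(0.426617)/15 = 0.85187/15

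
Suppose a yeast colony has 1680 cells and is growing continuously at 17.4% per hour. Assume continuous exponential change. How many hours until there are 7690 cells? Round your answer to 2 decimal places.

7690 = 1680 · e^(0.174·t)
t = ln(7690/1680) / 0.174 = ln(4.57738) / 0.174 = 1.52113 / 0.174

t ≈ 8.74 hours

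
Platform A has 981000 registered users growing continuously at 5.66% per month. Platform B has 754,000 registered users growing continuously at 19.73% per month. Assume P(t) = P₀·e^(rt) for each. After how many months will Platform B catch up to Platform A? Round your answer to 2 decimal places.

981000·e^(0.0566t) = 754000·e^(0.1973t)
981000/754000 = e^((0.1973 − 0.0566)t) → ln(1.30106) = 0.1407·t
t = 0.26318 / 0.1407

t ≈ 1.87 months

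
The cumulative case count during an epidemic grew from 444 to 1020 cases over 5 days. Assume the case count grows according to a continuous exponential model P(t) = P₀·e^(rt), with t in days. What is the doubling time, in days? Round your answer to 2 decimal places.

doubling time ≈ 4.17 days

r = ln(1020/444) / 5 = ln(2.2973) / 5 ≈ 0.166347 per day
doubling time = ln 2 / |r| = 0.69315 / 0.166347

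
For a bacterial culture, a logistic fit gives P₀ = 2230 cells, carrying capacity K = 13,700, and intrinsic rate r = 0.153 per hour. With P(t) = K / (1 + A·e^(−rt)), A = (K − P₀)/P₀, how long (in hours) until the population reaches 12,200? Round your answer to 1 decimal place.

A = (13700 − 2230)/2230 = 5.1435
12200 = 13700/(1 + 5.1435·e^(−0.153t)) → 1 + 5.1435·e^(−0.153t) = 1.12295
e^(−0.153t) = 0.023904 → t = ln(41.83378)/0.153 = 3.7337/0.153

t ≈ 24.4 hours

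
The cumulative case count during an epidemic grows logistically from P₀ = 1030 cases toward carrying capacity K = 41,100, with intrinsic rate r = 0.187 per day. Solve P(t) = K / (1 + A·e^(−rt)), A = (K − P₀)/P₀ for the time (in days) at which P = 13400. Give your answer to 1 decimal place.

A = (41100 − 1030)/1030 = 38.90291
13400 = 41100/(1 + 38.90291·e^(−0.187t)) → 1 + 38.90291·e^(−0.187t) = 3.06716
e^(−0.187t) = 0.053136 → t = ln(18.81946)/0.187 = 2.93489/0.187

t ≈ 15.7 days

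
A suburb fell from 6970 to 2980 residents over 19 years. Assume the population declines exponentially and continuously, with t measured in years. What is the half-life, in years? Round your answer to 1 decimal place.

r = ln(2980/6970) / 19 = ln(0.42755) / 19 ≈ -0.044721 per year
half-life = ln 2 / |r| = 0.69315 / 0.044721

half-life ≈ 15.5 years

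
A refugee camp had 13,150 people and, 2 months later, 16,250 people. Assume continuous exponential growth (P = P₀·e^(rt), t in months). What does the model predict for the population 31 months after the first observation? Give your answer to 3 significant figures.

≈ 350,000 people

r = ln(16250/13150) / 2 ≈ 0.105836 per month
P(31) = 13150 · e^(0.105836·31) = 13150 · 26.59978 ≈ 349787.07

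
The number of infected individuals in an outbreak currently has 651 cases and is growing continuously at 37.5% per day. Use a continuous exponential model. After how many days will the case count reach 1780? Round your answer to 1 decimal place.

1780 = 651 · e^(0.375·t)
t = ln(1780/651) / 0.375 = ln(2.73425) / 0.375 = 1.00586 / 0.375

t ≈ 2.7 days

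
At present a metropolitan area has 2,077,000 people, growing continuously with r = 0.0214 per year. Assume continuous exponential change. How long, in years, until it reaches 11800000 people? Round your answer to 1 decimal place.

t ≈ 81.2 years

11800000 = 2077000 · e^(0.0214·t)
t = ln(11800000/2077000) / 0.0214 = ln(5.68127) / 0.0214 = 1.73717 / 0.0214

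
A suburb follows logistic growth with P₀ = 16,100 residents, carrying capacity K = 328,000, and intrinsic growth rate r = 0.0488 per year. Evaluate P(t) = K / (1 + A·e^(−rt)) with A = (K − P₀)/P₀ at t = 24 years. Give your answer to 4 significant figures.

≈ 46,820 residents

A = (328000 − 16100)/16100 = 19.37267
P(24) = 328000 / (1 + 19.37267·e^(−0.0488·24)) = 328000 / (1 + 19.37267·0.309995)
= 328000 / 7.00543 ≈ 46820.85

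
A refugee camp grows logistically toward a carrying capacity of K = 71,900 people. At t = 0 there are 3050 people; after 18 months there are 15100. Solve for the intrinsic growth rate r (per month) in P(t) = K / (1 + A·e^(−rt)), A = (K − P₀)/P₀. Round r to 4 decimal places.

A = (71900 − 3050)/3050 = 22.57377
15100 = 71900/(1 + 22.57377·e^(−r·18)) → e^(−18r) = (4.76159 − 1)/22.57377 = 0.166635
r = −ln(0.166635)/18 = 1.79195/18

r ≈ 0.0996 per month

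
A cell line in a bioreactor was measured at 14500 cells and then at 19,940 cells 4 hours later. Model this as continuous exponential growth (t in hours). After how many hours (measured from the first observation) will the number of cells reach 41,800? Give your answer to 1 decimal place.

r = ln(19940/14500) / 4 ≈ 0.079645 per hour
t = ln(41800/14500) / r = 1.05875 / 0.079645 ≈ 13.293

t ≈ 13.3 hours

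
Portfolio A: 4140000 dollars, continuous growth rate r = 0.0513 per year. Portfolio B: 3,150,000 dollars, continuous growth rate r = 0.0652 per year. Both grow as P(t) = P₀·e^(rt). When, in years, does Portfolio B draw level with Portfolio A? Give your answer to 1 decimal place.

4140000·e^(0.0513t) = 3150000·e^(0.0652t)
4140000/3150000 = e^((0.0652 − 0.0513)t) → ln(1.31429) = 0.0139·t
t = 0.27329 / 0.0139

t ≈ 19.7 years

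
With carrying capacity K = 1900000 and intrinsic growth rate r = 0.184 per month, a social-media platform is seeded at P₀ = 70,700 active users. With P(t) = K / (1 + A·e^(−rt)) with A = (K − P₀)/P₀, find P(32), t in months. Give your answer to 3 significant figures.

≈ 1,770,000 active users

A = (1900000 − 70700)/70700 = 25.87412
P(32) = 1900000 / (1 + 25.87412·e^(−0.184·32)) = 1900000 / (1 + 25.87412·0.002773)
= 1900000 / 1.07174 ≈ 1772823.98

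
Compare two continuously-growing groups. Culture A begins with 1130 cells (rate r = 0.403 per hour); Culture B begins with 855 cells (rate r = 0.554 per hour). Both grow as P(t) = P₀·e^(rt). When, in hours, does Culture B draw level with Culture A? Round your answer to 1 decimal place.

t ≈ 1.8 hours

1130·e^(0.403t) = 855·e^(0.554t)
1130/855 = e^((0.554 − 0.403)t) → ln(1.32164) = 0.151·t
t = 0.27887 / 0.151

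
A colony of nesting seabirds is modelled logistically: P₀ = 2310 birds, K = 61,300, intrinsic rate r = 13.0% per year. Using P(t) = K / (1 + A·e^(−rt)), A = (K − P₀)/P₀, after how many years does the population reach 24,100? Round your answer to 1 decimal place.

t ≈ 21.6 years

A = (61300 − 2310)/2310 = 25.5368
24100 = 61300/(1 + 25.5368·e^(−0.13t)) → 1 + 25.5368·e^(−0.13t) = 2.54357
e^(−0.13t) = 0.060445 → t = ln(16.544)/0.13 = 2.80602/0.13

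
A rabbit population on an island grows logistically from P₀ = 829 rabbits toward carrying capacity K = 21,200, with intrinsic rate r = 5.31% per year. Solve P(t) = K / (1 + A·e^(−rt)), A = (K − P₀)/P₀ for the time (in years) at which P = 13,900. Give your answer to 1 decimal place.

t ≈ 72.4 years

A = (21200 − 829)/829 = 24.57298
13900 = 21200/(1 + 24.57298·e^(−0.0531t)) → 1 + 24.57298·e^(−0.0531t) = 1.52518
e^(−0.0531t) = 0.021372 → t = ln(46.78965)/0.0531 = 3.84566/0.0531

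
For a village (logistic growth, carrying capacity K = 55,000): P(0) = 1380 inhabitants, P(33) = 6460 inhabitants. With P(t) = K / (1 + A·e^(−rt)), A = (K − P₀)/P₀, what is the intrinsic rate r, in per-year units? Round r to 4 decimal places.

r ≈ 0.0498 per year

A = (55000 − 1380)/1380 = 38.85507
6460 = 55000/(1 + 38.85507·e^(−r·33)) → e^(−33r) = (8.51393 − 1)/38.85507 = 0.193384
r = −ln(0.193384)/33 = 1.64308/33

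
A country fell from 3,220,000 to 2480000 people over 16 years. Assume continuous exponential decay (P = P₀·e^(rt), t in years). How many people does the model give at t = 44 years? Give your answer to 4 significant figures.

r = ln(2480000/3220000) / 16 ≈ -0.01632 per year
P(44) = 3220000 · e^(-0.01632·44) = 3220000 · 0.48768 ≈ 1570342.36

≈ 1,570,000 people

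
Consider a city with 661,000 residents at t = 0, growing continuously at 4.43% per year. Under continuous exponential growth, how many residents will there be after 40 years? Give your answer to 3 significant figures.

P(40) = 661000 · e^(0.0443·40) = 661000 · e^(1.772)
= 661000 · 5.88261 ≈ 3888403.11

≈ 3,890,000 residents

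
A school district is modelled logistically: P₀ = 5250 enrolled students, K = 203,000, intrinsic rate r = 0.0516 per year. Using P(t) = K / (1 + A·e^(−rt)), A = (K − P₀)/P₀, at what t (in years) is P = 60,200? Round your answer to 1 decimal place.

A = (203000 − 5250)/5250 = 37.66667
60200 = 203000/(1 + 37.66667·e^(−0.0516t)) → 1 + 37.66667·e^(−0.0516t) = 3.37209
e^(−0.0516t) = 0.062976 → t = ln(15.87908)/0.0516 = 2.765/0.0516

t ≈ 53.6 years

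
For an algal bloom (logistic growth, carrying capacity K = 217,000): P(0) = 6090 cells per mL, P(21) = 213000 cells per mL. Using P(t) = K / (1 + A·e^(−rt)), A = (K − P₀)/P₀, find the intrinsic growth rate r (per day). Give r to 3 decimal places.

r ≈ 0.358 per day

A = (217000 − 6090)/6090 = 34.63218
213000 = 217000/(1 + 34.63218·e^(−r·21)) → e^(−21r) = (1.01878 − 1)/34.63218 = 0.000542
r = −ln(0.000542)/21 = 7.51978/21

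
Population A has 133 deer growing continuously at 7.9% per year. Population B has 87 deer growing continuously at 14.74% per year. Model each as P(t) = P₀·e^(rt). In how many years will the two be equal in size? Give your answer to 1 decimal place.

t ≈ 6.2 years

133·e^(0.079t) = 87·e^(0.1474t)
133/87 = e^((0.1474 − 0.079)t) → ln(1.52874) = 0.0684·t
t = 0.42444 / 0.0684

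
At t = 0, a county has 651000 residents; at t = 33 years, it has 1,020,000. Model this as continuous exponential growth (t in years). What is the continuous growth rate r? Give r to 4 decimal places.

1020000 = 651000 · e^(r·33)
e^(33r) = 1020000/651000 = 1.56682
r = ln(1.56682) / 33 = 0.44905 / 33

r ≈ 0.0136 per year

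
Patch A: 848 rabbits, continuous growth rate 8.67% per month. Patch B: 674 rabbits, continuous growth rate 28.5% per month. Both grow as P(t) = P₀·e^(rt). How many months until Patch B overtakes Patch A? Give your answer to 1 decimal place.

t ≈ 1.2 months

848·e^(0.0867t) = 674·e^(0.285t)
848/674 = e^((0.285 − 0.0867)t) → ln(1.25816) = 0.1983·t
t = 0.22965 / 0.1983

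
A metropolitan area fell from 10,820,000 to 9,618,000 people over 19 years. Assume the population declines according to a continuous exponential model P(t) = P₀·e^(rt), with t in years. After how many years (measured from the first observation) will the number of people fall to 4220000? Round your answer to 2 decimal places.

r = ln(9618000/10820000) / 19 ≈ -0.006198 per year
t = ln(4220000/10820000) / r = -0.94156 / -0.006198 ≈ 151.916

t ≈ 151.92 years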